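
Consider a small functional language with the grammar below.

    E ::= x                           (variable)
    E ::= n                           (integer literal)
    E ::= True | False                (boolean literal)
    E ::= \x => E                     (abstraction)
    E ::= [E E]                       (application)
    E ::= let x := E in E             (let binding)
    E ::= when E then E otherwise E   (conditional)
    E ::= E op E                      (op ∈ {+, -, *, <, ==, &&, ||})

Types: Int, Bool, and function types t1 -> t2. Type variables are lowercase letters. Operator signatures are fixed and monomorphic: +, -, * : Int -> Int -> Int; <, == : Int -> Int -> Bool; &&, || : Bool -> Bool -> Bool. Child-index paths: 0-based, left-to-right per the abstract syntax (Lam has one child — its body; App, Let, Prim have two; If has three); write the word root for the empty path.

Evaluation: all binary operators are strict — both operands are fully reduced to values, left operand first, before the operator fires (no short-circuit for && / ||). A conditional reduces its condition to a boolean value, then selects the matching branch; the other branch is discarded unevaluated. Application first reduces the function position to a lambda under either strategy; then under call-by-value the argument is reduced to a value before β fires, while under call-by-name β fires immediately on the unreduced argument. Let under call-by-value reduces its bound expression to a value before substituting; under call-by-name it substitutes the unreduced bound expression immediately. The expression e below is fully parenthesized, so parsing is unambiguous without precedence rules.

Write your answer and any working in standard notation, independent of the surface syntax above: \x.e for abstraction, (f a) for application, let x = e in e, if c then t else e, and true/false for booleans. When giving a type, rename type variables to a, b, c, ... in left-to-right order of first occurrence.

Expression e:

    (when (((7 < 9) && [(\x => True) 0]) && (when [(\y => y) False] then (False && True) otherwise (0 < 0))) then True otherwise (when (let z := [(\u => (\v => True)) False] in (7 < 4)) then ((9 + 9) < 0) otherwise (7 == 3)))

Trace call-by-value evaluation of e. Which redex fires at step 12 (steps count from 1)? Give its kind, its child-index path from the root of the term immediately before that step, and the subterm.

Trace:
step 0: (if (((7 < 9) && ((\x.true) 0)) && (if ((\y.y) false) then (false && true) else (0 < 0))) then true else (if (let z = ((\u.(\v.true)) false) in (7 < 4)) then ((9 + 9) < 0) else (7 == 3)))
step 1: [delta@0.0.0] (if ((true && ((\x.true) 0)) && (if ((\y.y) false) then (false && true) else (0 < 0))) then true else (if (let z = ((\u.(\v.true)) false) in (7 < 4)) then ((9 + 9) < 0) else (7 == 3)))
step 2: [beta@0.0.1] (if ((true && true) && (if ((\y.y) false) then (false && true) else (0 < 0))) then true else (if (let z = ((\u.(\v.true)) false) in (7 < 4)) then ((9 + 9) < 0) else (7 == 3)))
step 3: [delta@0.0] (if (true && (if ((\y.y) false) then (false && true) else (0 < 0))) then true else (if (let z = ((\u.(\v.true)) false) in (7 < 4)) then ((9 + 9) < 0) else (7 == 3)))
step 4: [beta@0.1.0] (if (true && (if false then (false && true) else (0 < 0))) then true else (if (let z = ((\u.(\v.true)) false) in (7 < 4)) then ((9 + 9) < 0) else (7 == 3)))
step 5: [if@0.1] (if (true && (0 < 0)) then true else (if (let z = ((\u.(\v.true)) false) in (7 < 4)) then ((9 + 9) < 0) else (7 == 3)))
step 6: [delta@0.1] (if (true && false) then true else (if (let z = ((\u.(\v.true)) false) in (7 < 4)) then ((9 + 9) < 0) else (7 == 3)))
step 7: [delta@0] (if false then true else (if (let z = ((\u.(\v.true)) false) in (7 < 4)) then ((9 + 9) < 0) else (7 == 3)))
step 8: [if@root] (if (let z = ((\u.(\v.true)) false) in (7 < 4)) then ((9 + 9) < 0) else (7 == 3))
step 9: [beta@0.0] (if (let z = (\v.true) in (7 < 4)) then ((9 + 9) < 0) else (7 == 3))
step 10: [let@0] (if (7 < 4) then ((9 + 9) < 0) else (7 == 3))
step 11: [delta@0] (if false then ((9 + 9) < 0) else (7 == 3))
step 12: [if@root] (7 == 3)

Answer: if at root : (if false then ((9 + 9) < 0) else (7 == 3))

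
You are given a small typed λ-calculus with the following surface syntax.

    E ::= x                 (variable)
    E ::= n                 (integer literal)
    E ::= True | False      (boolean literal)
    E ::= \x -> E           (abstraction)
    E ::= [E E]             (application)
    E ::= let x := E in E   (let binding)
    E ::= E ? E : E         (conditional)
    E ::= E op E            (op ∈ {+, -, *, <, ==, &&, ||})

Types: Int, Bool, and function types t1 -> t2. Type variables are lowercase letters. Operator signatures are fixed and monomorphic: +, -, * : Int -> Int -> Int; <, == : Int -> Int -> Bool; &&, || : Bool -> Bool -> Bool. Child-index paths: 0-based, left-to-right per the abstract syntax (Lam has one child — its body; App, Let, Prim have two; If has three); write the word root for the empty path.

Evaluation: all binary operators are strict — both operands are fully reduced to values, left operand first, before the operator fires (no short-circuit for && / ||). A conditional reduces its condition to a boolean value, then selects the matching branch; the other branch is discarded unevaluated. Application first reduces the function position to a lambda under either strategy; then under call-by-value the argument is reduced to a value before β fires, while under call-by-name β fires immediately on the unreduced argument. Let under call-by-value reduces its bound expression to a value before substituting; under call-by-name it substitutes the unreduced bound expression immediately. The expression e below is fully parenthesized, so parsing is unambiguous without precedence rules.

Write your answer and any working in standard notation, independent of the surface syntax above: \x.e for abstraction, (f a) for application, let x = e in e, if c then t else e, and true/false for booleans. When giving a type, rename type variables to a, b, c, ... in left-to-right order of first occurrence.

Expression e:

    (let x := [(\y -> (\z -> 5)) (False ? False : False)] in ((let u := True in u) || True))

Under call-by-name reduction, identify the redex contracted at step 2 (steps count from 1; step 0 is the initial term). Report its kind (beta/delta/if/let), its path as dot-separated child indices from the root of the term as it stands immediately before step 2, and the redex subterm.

Trace:
step 0: (let x = ((\y.(\z.5)) (if false then false else false)) in ((let u = true in u) || true))
step 1: [let@root] ((let u = true in u) || true)
step 2: [let@0] (true || true)

Answer: let at 0 : (let u = true in u)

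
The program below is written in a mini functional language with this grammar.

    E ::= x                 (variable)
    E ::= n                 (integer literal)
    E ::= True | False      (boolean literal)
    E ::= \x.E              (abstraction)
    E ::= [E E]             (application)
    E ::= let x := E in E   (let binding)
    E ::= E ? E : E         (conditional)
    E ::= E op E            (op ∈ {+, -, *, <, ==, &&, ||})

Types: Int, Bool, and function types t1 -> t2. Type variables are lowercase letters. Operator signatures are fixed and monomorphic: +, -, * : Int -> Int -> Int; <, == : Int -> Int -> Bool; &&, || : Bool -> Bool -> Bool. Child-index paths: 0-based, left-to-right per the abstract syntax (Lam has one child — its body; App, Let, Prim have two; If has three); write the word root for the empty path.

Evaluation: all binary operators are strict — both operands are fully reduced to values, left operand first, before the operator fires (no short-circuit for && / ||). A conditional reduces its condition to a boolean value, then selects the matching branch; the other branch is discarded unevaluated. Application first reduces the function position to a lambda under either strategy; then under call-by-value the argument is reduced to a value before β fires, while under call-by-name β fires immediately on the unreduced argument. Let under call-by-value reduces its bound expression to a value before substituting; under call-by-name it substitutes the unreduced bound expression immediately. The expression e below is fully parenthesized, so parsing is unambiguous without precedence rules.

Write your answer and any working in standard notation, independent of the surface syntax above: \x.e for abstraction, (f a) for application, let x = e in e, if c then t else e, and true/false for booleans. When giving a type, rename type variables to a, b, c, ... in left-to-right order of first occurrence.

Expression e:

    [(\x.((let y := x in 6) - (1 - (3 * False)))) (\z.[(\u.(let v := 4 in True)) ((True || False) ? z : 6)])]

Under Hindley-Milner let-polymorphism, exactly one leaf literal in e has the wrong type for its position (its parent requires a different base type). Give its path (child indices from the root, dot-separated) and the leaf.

Working:
x : a
let y : a
  unify Int ~ Int
  unify Int ~ Int
  unify Int ~ Int
  unify Bool ~ Int
  FAIL: mismatch Bool ~ Int

Answer: 0.0.1.1.1 : false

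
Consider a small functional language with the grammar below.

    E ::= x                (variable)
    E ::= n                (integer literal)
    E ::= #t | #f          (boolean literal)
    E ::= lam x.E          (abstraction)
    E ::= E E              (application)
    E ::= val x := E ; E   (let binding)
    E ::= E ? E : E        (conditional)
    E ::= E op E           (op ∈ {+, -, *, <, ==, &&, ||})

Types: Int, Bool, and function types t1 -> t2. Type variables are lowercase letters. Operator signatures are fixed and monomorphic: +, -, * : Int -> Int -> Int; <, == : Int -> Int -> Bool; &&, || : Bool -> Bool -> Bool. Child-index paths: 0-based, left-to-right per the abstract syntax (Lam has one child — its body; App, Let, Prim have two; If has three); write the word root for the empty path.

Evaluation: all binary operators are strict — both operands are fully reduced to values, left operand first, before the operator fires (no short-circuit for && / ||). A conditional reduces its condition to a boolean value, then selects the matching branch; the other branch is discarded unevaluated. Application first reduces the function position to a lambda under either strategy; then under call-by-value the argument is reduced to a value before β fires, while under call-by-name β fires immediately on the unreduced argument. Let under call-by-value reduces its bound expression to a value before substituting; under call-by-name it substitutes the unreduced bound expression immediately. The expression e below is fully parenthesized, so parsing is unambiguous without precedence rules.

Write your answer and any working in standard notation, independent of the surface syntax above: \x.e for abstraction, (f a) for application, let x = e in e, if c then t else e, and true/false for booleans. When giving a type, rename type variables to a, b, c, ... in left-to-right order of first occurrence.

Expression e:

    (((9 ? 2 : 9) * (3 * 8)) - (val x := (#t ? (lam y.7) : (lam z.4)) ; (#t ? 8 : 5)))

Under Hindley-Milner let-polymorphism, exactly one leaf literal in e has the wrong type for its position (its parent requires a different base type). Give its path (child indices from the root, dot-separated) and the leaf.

Working:
  unify Int ~ Bool
  FAIL: mismatch Int ~ Bool

Answer: 0.0.0 : 9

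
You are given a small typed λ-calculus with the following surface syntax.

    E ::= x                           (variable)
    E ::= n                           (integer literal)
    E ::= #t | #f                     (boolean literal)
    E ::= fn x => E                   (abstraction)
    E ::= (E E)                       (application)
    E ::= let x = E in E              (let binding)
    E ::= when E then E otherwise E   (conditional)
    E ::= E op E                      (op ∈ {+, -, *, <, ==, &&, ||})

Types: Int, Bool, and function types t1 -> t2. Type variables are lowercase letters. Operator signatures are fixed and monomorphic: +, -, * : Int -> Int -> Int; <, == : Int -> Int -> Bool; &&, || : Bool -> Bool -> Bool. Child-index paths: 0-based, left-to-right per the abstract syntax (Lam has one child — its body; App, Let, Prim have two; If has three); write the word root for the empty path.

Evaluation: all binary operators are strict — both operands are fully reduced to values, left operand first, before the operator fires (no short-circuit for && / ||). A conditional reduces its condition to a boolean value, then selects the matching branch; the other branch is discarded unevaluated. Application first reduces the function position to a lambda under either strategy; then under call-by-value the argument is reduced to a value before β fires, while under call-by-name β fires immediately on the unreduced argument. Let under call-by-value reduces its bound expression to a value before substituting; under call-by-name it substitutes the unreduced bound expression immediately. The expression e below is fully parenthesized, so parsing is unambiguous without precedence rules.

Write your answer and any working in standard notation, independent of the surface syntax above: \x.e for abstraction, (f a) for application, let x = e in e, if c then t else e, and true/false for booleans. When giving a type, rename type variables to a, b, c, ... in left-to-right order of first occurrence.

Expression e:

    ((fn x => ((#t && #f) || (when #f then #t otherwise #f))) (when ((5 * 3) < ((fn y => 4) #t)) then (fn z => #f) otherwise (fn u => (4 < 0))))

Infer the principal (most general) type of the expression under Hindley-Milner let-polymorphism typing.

Trace:
  unify Bool ~ Bool
  unify Bool ~ Bool
  unify Bool ~ Bool
  unify Bool ~ Bool
  unify Bool ~ Bool
  unify Bool ~ Bool
\x._ : a -> Bool
  unify Int ~ Int
  unify Int ~ Int
  unify Int ~ Int
\y._ : b -> Int
  unify b -> Int ~ Bool -> c
  unify b ~ Bool
  unify Int ~ c
_ _ : Int
  unify Int ~ Int
  unify Bool ~ Bool
\z._ : d -> Bool
  unify Int ~ Int
  unify Int ~ Int
\u._ : e -> Bool
  unify d -> Bool ~ e -> Bool
  unify d ~ e
  unify Bool ~ Bool
  unify a -> Bool ~ (e -> Bool) -> f
  unify a ~ e -> Bool
  unify Bool ~ f
_ _ : Bool

Answer: Bool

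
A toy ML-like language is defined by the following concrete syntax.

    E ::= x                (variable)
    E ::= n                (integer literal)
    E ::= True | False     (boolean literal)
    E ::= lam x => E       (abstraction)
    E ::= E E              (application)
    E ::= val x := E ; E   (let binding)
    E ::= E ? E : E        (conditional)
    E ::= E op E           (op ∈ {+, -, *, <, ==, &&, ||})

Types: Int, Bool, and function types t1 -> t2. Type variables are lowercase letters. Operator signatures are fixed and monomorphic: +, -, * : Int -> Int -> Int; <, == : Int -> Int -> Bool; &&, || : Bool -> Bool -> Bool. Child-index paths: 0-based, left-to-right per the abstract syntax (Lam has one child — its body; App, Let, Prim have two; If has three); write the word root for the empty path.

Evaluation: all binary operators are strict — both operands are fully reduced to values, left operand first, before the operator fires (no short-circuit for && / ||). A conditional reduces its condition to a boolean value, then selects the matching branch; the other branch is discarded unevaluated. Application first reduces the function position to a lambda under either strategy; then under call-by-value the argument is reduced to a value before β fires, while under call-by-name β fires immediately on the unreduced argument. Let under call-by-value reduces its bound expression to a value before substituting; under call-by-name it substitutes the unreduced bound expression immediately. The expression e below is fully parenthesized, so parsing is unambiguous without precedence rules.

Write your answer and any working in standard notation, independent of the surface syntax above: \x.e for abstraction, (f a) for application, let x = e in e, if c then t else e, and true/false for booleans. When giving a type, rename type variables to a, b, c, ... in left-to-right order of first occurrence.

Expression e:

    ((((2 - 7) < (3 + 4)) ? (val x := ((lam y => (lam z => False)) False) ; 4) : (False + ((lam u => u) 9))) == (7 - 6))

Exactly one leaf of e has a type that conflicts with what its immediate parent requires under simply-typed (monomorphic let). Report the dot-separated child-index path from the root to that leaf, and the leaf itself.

Working:
  unify Int ~ Int
  unify Int ~ Int
  unify Int ~ Int
  unify Int ~ Int
  unify Int ~ Int
  unify Int ~ Int
  unify Bool ~ Bool
\z._ : b -> Bool
\y._ : a -> b -> Bool
  unify a -> b -> Bool ~ Bool -> c
  unify a ~ Bool
  unify b -> Bool ~ c
_ _ : b -> Bool
let x : b -> Bool
  unify Bool ~ Int
  FAIL: mismatch Bool ~ Int

Answer: 0.2.0 : false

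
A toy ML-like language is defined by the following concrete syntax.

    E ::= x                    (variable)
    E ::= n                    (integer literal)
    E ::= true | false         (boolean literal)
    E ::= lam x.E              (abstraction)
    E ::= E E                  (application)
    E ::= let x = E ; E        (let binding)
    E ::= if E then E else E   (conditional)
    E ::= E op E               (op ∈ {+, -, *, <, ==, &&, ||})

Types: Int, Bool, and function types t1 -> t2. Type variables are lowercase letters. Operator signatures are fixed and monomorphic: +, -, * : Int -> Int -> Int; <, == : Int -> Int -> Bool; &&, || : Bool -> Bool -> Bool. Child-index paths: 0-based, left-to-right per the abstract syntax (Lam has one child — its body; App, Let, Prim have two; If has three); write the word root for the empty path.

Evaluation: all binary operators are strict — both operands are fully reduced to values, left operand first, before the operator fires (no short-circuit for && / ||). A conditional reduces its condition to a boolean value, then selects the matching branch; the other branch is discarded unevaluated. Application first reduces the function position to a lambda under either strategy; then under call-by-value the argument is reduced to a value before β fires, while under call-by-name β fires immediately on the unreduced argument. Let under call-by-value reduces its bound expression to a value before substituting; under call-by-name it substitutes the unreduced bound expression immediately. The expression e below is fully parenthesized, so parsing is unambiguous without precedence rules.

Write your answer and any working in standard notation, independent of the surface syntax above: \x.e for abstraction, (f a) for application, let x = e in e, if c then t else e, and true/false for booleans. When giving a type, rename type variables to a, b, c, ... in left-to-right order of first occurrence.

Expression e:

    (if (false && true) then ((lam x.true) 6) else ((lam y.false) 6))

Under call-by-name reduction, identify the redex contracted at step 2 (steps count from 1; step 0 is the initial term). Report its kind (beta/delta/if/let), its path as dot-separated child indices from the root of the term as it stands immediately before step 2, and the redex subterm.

Trace:
step 0: (if (false && true) then ((\x.true) 6) else ((\y.false) 6))
step 1: [delta@0] (if false then ((\x.true) 6) else ((\y.false) 6))
step 2: [if@root] ((\y.false) 6)

Answer: if at root : (if false then ((\x.true) 6) else ((\y.false) 6))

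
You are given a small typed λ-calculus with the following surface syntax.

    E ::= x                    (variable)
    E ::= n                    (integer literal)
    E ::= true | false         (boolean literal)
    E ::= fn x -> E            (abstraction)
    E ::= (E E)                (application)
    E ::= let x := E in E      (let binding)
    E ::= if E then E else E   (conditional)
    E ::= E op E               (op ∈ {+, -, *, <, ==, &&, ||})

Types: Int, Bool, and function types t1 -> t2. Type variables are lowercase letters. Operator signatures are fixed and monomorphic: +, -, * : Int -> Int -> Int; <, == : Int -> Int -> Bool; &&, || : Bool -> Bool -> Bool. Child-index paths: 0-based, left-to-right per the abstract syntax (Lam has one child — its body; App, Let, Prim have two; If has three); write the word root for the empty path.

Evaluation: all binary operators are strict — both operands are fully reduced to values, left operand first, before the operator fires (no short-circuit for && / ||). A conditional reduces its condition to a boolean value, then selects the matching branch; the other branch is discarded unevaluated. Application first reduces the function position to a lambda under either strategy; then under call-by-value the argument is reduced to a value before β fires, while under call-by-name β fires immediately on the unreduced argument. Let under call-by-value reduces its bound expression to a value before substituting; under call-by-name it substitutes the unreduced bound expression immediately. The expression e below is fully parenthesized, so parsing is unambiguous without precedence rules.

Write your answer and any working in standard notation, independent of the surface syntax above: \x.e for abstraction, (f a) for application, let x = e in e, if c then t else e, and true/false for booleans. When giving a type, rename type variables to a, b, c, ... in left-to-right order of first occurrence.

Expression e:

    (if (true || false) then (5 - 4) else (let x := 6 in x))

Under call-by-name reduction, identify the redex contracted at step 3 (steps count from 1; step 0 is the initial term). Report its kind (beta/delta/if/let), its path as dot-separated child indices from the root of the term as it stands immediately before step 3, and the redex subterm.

Answer: delta at root : (5 - 4)

Trace:
step 0: (if (true || false) then (5 - 4) else (let x = 6 in x))
step 1: [delta@0] (if true then (5 - 4) else (let x = 6 in x))
step 2: [if@root] (5 - 4)
step 3: [delta@root] 1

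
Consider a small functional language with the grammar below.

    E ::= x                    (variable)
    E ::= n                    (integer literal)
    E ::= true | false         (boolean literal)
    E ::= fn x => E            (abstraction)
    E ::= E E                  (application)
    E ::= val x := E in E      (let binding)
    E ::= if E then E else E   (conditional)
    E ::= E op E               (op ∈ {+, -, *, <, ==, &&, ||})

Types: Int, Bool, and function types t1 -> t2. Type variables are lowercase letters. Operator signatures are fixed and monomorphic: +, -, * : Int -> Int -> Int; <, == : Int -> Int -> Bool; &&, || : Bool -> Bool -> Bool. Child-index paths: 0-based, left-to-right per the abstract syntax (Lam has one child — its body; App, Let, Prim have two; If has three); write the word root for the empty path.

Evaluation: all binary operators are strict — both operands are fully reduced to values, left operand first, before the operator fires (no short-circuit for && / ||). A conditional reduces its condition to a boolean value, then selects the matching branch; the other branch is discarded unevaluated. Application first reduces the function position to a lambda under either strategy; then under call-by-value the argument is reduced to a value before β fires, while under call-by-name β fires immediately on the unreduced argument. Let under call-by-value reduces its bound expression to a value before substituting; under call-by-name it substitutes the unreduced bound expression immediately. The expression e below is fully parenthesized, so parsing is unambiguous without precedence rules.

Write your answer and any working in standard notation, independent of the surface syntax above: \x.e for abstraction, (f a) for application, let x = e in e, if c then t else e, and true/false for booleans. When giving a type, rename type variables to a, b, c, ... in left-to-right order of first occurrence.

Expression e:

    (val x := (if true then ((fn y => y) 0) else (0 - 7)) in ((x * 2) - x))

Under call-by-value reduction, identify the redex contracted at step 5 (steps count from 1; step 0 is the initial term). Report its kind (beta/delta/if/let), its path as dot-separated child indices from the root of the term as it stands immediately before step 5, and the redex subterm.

Derivation:
step 0: (let x = (if true then ((\y.y) 0) else (0 - 7)) in ((x * 2) - x))
step 1: [if@0] (let x = ((\y.y) 0) in ((x * 2) - x))
step 2: [beta@0] (let x = 0 in ((x * 2) - x))
step 3: [let@root] ((0 * 2) - 0)
step 4: [delta@0] (0 - 0)
step 5: [delta@root] 0

Answer: delta at root : (0 - 0)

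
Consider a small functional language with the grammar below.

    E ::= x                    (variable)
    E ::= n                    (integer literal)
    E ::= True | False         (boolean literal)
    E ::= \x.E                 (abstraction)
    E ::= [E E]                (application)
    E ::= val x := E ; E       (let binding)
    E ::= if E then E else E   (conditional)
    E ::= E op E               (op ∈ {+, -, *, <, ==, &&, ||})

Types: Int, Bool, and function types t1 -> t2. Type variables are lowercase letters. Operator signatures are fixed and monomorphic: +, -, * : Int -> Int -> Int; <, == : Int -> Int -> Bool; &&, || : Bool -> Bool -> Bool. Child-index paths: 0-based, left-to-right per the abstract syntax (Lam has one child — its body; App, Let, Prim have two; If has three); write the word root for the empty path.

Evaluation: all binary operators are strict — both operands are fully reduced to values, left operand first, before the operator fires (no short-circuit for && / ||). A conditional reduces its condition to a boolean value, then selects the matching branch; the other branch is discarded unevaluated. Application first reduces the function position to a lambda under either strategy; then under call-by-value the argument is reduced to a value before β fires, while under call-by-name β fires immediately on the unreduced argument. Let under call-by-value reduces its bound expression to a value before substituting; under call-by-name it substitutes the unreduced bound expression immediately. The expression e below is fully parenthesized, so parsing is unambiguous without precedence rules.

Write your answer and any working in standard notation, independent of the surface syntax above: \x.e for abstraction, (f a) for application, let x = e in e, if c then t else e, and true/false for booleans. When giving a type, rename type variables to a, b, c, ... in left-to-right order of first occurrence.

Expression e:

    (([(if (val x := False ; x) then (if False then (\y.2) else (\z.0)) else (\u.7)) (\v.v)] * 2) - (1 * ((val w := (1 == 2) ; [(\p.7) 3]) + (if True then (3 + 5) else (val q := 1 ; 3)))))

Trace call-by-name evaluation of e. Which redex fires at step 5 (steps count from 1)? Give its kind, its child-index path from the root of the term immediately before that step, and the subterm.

Derivation:
step 0: ((((if (let x = false in x) then (if false then (\y.2) else (\z.0)) else (\u.7)) (\v.v)) * 2) - (1 * ((let w = (1 == 2) in ((\p.7) 3)) + (if true then (3 + 5) else (let q = 1 in 3)))))
step 1: [let@0.0.0.0] ((((if false then (if false then (\y.2) else (\z.0)) else (\u.7)) (\v.v)) * 2) - (1 * ((let w = (1 == 2) in ((\p.7) 3)) + (if true then (3 + 5) else (let q = 1 in 3)))))
step 2: [if@0.0.0] ((((\u.7) (\v.v)) * 2) - (1 * ((let w = (1 == 2) in ((\p.7) 3)) + (if true then (3 + 5) else (let q = 1 in 3)))))
step 3: [beta@0.0] ((7 * 2) - (1 * ((let w = (1 == 2) in ((\p.7) 3)) + (if true then (3 + 5) else (let q = 1 in 3)))))
step 4: [delta@0] (14 - (1 * ((let w = (1 == 2) in ((\p.7) 3)) + (if true then (3 + 5) else (let q = 1 in 3)))))
step 5: [let@1.1.0] (14 - (1 * (((\p.7) 3) + (if true then (3 + 5) else (let q = 1 in 3)))))

Answer: let at 1.1.0 : (let w = (1 == 2) in ((\p.7) 3))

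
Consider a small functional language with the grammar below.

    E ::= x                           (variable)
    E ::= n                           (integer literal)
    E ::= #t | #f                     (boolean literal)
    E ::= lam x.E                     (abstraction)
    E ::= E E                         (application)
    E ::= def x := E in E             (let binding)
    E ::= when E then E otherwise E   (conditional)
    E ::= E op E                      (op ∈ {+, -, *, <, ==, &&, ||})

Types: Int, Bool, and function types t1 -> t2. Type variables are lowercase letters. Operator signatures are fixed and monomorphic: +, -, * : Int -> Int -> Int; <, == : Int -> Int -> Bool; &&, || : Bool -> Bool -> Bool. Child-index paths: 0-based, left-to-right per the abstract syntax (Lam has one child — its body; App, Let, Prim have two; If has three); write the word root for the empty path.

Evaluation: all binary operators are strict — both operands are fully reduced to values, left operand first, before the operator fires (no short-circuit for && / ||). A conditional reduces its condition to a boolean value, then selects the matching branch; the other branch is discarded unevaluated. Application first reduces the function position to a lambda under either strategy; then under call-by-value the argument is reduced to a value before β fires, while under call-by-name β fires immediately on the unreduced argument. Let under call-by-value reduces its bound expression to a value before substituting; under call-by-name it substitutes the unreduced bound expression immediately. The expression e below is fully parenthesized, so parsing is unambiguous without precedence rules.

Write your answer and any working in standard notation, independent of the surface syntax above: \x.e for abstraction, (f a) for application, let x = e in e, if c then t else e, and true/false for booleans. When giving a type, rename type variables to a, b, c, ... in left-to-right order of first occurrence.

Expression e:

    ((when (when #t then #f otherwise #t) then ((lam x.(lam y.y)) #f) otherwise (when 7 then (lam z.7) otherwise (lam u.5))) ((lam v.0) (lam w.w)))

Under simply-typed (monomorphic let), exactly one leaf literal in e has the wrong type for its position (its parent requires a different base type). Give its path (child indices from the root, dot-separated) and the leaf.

Derivation:
  unify Bool ~ Bool
  unify Bool ~ Bool
  unify Bool ~ Bool
y : b
\y._ : b -> b
\x._ : a -> b -> b
  unify a -> b -> b ~ Bool -> c
  unify a ~ Bool
  unify b -> b ~ c
_ _ : b -> b
  unify Int ~ Bool
  FAIL: mismatch Int ~ Bool

Answer: 0.2.0 : 7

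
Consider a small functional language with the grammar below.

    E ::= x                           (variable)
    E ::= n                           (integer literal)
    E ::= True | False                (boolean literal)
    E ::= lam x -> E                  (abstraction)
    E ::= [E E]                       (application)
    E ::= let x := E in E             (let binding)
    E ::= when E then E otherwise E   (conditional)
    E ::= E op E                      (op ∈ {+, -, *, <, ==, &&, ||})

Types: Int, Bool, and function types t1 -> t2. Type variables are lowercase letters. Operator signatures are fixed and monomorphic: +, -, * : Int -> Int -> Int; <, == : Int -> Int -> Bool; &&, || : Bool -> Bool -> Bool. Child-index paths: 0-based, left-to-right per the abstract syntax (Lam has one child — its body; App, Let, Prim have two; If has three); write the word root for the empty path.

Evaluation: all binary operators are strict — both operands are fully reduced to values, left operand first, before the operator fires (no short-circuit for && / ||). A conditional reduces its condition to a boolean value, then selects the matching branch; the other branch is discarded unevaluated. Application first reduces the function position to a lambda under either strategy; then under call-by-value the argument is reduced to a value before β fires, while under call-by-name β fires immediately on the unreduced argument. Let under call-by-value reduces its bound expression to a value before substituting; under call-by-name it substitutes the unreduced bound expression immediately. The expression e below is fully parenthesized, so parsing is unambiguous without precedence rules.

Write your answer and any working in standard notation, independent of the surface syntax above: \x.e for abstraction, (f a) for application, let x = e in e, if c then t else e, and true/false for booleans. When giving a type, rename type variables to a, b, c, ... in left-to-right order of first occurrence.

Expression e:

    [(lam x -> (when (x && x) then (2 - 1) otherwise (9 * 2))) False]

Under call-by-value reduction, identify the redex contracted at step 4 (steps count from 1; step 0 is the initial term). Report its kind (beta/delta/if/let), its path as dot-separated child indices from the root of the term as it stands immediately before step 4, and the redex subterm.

Derivation:
step 0: ((\x.(if (x && x) then (2 - 1) else (9 * 2))) false)
step 1: [beta@root] (if (false && false) then (2 - 1) else (9 * 2))
step 2: [delta@0] (if false then (2 - 1) else (9 * 2))
step 3: [if@root] (9 * 2)
step 4: [delta@root] 18

Answer: delta at root : (9 * 2)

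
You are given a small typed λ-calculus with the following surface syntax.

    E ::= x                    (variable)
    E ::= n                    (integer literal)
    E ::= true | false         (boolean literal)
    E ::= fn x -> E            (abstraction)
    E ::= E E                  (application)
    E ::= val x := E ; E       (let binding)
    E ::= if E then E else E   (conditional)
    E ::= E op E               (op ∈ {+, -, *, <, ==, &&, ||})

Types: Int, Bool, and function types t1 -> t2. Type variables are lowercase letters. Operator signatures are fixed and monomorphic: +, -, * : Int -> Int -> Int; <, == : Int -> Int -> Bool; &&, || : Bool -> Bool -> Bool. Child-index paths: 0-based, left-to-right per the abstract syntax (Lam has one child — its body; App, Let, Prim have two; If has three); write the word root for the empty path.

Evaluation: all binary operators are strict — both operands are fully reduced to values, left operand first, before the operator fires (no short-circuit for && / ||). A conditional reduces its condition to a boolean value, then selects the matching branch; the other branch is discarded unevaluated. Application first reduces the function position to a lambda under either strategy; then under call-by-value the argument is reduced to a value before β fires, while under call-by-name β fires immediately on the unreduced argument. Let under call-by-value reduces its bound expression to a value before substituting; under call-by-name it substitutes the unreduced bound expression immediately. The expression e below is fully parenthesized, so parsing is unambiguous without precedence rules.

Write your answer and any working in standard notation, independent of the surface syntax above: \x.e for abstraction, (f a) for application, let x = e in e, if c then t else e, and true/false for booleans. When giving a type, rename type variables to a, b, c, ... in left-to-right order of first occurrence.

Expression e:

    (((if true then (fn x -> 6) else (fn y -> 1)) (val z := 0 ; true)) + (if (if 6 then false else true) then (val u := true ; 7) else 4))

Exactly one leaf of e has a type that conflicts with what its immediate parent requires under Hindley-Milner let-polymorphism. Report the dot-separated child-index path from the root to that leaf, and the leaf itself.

Derivation:
  unify Bool ~ Bool
\x._ : a -> Int
\y._ : b -> Int
  unify a -> Int ~ b -> Int
  unify a ~ b
  unify Int ~ Int
let z : Int
  unify b -> Int ~ Bool -> c
  unify b ~ Bool
  unify Int ~ c
_ _ : Int
  unify Int ~ Int
  unify Int ~ Bool
  FAIL: mismatch Int ~ Bool

Answer: 1.0.0 : 6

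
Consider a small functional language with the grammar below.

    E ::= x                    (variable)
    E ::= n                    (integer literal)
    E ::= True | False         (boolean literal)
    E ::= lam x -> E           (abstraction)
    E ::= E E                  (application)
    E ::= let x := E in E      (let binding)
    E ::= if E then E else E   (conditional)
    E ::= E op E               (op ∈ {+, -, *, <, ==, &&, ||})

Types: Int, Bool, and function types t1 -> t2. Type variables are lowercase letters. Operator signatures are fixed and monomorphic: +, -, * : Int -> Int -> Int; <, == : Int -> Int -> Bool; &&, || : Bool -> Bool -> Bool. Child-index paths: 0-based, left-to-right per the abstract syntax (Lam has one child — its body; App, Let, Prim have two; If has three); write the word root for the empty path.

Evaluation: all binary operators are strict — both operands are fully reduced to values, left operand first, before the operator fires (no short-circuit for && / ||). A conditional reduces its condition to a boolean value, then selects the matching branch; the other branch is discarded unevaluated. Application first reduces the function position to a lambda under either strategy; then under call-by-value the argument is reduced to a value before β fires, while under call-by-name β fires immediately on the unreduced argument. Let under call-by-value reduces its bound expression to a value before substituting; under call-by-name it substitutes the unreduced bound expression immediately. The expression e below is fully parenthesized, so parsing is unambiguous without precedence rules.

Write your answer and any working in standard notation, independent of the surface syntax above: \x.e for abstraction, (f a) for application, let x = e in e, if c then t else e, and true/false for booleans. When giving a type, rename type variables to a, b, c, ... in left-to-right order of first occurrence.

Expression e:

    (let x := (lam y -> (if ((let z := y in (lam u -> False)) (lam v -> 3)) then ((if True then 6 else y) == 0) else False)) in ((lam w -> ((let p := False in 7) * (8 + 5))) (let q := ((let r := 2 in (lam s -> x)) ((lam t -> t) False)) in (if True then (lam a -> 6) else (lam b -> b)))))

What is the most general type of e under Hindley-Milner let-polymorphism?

Trace:
y : a
let z : a
\u._ : b -> Bool
\v._ : c -> Int
  unify b -> Bool ~ (c -> Int) -> d
  unify b ~ c -> Int
  unify Bool ~ d
_ _ : Bool
  unify Bool ~ Bool
  unify Bool ~ Bool
y : a
  unify Int ~ a
  unify Int ~ Int
  unify Int ~ Int
  unify Bool ~ Bool
\y._ : Int -> Bool
let x : Int -> Bool
let p : Bool
  unify Int ~ Int
  unify Int ~ Int
  unify Int ~ Int
  unify Int ~ Int
\w._ : e -> Int
let r : Int
x : Int -> Bool
\s._ : f -> Int -> Bool
t : g
\t._ : g -> g
  unify g -> g ~ Bool -> h
  unify g ~ Bool
  unify Bool ~ h
_ _ : Bool
  unify f -> Int -> Bool ~ Bool -> i
  unify f ~ Bool
  unify Int -> Bool ~ i
_ _ : Int -> Bool
let q : Int -> Bool
  unify Bool ~ Bool
\a._ : j -> Int
b : k
\b._ : k -> k
  unify j -> Int ~ k -> k
  unify j ~ k
  unify Int ~ k
  unify e -> Int ~ (Int -> Int) -> l
  unify e ~ Int -> Int
  unify Int ~ l
_ _ : Int

Answer: Int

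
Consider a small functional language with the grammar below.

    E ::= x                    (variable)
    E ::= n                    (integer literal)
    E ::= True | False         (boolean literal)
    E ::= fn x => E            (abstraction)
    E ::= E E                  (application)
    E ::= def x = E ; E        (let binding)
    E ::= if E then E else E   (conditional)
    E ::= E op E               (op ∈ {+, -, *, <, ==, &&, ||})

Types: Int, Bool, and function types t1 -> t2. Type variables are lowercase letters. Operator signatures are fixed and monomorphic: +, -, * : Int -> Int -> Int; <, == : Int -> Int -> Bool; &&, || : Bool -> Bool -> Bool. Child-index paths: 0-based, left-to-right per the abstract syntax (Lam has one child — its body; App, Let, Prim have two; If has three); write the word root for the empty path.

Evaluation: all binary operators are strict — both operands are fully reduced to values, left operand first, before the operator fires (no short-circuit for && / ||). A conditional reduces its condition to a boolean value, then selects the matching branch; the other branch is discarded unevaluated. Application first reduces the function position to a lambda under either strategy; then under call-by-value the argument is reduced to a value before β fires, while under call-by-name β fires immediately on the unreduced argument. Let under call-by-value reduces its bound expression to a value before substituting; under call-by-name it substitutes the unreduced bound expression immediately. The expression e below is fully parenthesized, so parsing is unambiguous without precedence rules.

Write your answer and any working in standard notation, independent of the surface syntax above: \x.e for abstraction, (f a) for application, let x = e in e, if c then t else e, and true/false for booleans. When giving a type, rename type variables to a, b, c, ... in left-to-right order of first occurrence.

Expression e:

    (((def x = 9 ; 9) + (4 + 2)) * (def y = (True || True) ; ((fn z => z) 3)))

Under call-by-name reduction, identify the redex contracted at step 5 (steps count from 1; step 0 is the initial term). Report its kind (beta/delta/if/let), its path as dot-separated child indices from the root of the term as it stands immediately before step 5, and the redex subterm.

Answer: beta at 1 : ((\z.z) 3)

Trace:
step 0: (((let x = 9 in 9) + (4 + 2)) * (let y = (true || true) in ((\z.z) 3)))
step 1: [let@0.0] ((9 + (4 + 2)) * (let y = (true || true) in ((\z.z) 3)))
step 2: [delta@0.1] ((9 + 6) * (let y = (true || true) in ((\z.z) 3)))
step 3: [delta@0] (15 * (let y = (true || true) in ((\z.z) 3)))
step 4: [let@1] (15 * ((\z.z) 3))
step 5: [beta@1] (15 * 3)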